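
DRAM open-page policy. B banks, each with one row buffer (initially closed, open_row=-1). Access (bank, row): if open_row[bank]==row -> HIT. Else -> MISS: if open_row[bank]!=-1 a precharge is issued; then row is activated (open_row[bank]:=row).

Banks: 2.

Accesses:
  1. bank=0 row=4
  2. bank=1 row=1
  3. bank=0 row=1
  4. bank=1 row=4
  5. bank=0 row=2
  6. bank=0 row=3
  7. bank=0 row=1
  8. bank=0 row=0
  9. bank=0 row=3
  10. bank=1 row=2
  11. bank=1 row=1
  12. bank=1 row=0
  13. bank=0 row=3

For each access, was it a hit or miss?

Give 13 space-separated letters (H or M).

Answer: M M M M M M M M M M M M H

Derivation:
Acc 1: bank0 row4 -> MISS (open row4); precharges=0
Acc 2: bank1 row1 -> MISS (open row1); precharges=0
Acc 3: bank0 row1 -> MISS (open row1); precharges=1
Acc 4: bank1 row4 -> MISS (open row4); precharges=2
Acc 5: bank0 row2 -> MISS (open row2); precharges=3
Acc 6: bank0 row3 -> MISS (open row3); precharges=4
Acc 7: bank0 row1 -> MISS (open row1); precharges=5
Acc 8: bank0 row0 -> MISS (open row0); precharges=6
Acc 9: bank0 row3 -> MISS (open row3); precharges=7
Acc 10: bank1 row2 -> MISS (open row2); precharges=8
Acc 11: bank1 row1 -> MISS (open row1); precharges=9
Acc 12: bank1 row0 -> MISS (open row0); precharges=10
Acc 13: bank0 row3 -> HIT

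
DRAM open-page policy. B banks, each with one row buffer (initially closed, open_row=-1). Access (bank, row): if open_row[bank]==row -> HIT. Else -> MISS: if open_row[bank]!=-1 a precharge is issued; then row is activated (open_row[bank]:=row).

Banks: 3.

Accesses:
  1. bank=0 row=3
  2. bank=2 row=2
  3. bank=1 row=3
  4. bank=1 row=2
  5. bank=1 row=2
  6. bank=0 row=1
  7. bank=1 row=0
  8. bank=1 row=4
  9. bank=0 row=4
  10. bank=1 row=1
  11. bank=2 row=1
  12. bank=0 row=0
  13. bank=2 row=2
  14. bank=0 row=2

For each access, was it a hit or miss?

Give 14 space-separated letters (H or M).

Acc 1: bank0 row3 -> MISS (open row3); precharges=0
Acc 2: bank2 row2 -> MISS (open row2); precharges=0
Acc 3: bank1 row3 -> MISS (open row3); precharges=0
Acc 4: bank1 row2 -> MISS (open row2); precharges=1
Acc 5: bank1 row2 -> HIT
Acc 6: bank0 row1 -> MISS (open row1); precharges=2
Acc 7: bank1 row0 -> MISS (open row0); precharges=3
Acc 8: bank1 row4 -> MISS (open row4); precharges=4
Acc 9: bank0 row4 -> MISS (open row4); precharges=5
Acc 10: bank1 row1 -> MISS (open row1); precharges=6
Acc 11: bank2 row1 -> MISS (open row1); precharges=7
Acc 12: bank0 row0 -> MISS (open row0); precharges=8
Acc 13: bank2 row2 -> MISS (open row2); precharges=9
Acc 14: bank0 row2 -> MISS (open row2); precharges=10

Answer: M M M M H M M M M M M M M M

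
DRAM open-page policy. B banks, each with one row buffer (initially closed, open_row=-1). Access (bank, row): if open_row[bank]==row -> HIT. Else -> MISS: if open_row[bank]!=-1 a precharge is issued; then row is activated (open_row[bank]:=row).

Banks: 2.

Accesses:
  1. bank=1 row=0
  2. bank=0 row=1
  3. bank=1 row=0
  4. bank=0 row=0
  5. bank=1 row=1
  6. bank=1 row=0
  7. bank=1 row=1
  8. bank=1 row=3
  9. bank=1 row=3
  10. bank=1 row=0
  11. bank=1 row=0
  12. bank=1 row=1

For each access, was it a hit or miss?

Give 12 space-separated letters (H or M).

Acc 1: bank1 row0 -> MISS (open row0); precharges=0
Acc 2: bank0 row1 -> MISS (open row1); precharges=0
Acc 3: bank1 row0 -> HIT
Acc 4: bank0 row0 -> MISS (open row0); precharges=1
Acc 5: bank1 row1 -> MISS (open row1); precharges=2
Acc 6: bank1 row0 -> MISS (open row0); precharges=3
Acc 7: bank1 row1 -> MISS (open row1); precharges=4
Acc 8: bank1 row3 -> MISS (open row3); precharges=5
Acc 9: bank1 row3 -> HIT
Acc 10: bank1 row0 -> MISS (open row0); precharges=6
Acc 11: bank1 row0 -> HIT
Acc 12: bank1 row1 -> MISS (open row1); precharges=7

Answer: M M H M M M M M H M H M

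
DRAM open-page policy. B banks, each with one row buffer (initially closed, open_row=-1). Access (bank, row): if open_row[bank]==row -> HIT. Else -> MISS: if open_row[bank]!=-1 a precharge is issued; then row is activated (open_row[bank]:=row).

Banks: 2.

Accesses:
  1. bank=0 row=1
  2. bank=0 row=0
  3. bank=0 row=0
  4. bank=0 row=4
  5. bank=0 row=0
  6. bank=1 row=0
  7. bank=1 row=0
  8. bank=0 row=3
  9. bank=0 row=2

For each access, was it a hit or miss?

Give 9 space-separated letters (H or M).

Answer: M M H M M M H M M

Derivation:
Acc 1: bank0 row1 -> MISS (open row1); precharges=0
Acc 2: bank0 row0 -> MISS (open row0); precharges=1
Acc 3: bank0 row0 -> HIT
Acc 4: bank0 row4 -> MISS (open row4); precharges=2
Acc 5: bank0 row0 -> MISS (open row0); precharges=3
Acc 6: bank1 row0 -> MISS (open row0); precharges=3
Acc 7: bank1 row0 -> HIT
Acc 8: bank0 row3 -> MISS (open row3); precharges=4
Acc 9: bank0 row2 -> MISS (open row2); precharges=5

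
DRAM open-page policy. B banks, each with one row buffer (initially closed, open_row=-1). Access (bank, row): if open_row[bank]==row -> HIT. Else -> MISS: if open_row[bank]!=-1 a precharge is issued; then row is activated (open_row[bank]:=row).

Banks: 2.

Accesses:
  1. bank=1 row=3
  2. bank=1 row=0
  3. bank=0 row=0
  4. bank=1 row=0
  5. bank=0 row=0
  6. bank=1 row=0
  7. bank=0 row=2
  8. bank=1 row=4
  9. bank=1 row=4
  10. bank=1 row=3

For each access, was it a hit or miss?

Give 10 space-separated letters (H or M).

Answer: M M M H H H M M H M

Derivation:
Acc 1: bank1 row3 -> MISS (open row3); precharges=0
Acc 2: bank1 row0 -> MISS (open row0); precharges=1
Acc 3: bank0 row0 -> MISS (open row0); precharges=1
Acc 4: bank1 row0 -> HIT
Acc 5: bank0 row0 -> HIT
Acc 6: bank1 row0 -> HIT
Acc 7: bank0 row2 -> MISS (open row2); precharges=2
Acc 8: bank1 row4 -> MISS (open row4); precharges=3
Acc 9: bank1 row4 -> HIT
Acc 10: bank1 row3 -> MISS (open row3); precharges=4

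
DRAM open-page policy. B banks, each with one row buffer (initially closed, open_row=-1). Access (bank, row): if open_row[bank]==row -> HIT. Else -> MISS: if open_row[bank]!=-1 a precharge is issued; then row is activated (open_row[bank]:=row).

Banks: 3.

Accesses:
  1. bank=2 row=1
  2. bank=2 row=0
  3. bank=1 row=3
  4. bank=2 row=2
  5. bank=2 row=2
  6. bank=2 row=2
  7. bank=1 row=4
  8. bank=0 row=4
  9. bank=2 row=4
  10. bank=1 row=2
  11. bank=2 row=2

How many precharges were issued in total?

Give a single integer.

Acc 1: bank2 row1 -> MISS (open row1); precharges=0
Acc 2: bank2 row0 -> MISS (open row0); precharges=1
Acc 3: bank1 row3 -> MISS (open row3); precharges=1
Acc 4: bank2 row2 -> MISS (open row2); precharges=2
Acc 5: bank2 row2 -> HIT
Acc 6: bank2 row2 -> HIT
Acc 7: bank1 row4 -> MISS (open row4); precharges=3
Acc 8: bank0 row4 -> MISS (open row4); precharges=3
Acc 9: bank2 row4 -> MISS (open row4); precharges=4
Acc 10: bank1 row2 -> MISS (open row2); precharges=5
Acc 11: bank2 row2 -> MISS (open row2); precharges=6

Answer: 6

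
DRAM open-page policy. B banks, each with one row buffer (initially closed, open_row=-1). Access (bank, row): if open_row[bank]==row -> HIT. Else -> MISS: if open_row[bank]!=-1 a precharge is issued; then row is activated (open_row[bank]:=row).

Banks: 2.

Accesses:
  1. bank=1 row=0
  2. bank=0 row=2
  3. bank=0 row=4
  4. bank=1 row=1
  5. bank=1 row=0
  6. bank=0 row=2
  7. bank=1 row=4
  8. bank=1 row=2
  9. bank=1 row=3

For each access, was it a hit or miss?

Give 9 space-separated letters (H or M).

Answer: M M M M M M M M M

Derivation:
Acc 1: bank1 row0 -> MISS (open row0); precharges=0
Acc 2: bank0 row2 -> MISS (open row2); precharges=0
Acc 3: bank0 row4 -> MISS (open row4); precharges=1
Acc 4: bank1 row1 -> MISS (open row1); precharges=2
Acc 5: bank1 row0 -> MISS (open row0); precharges=3
Acc 6: bank0 row2 -> MISS (open row2); precharges=4
Acc 7: bank1 row4 -> MISS (open row4); precharges=5
Acc 8: bank1 row2 -> MISS (open row2); precharges=6
Acc 9: bank1 row3 -> MISS (open row3); precharges=7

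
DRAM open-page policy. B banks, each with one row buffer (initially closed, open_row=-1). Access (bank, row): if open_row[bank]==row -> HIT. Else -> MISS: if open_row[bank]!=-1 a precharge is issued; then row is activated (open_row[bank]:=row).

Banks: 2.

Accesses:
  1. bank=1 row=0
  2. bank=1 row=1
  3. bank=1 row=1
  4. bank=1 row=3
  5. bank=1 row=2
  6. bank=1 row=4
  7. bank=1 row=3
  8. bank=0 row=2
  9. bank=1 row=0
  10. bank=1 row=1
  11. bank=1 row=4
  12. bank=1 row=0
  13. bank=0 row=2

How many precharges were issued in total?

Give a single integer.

Acc 1: bank1 row0 -> MISS (open row0); precharges=0
Acc 2: bank1 row1 -> MISS (open row1); precharges=1
Acc 3: bank1 row1 -> HIT
Acc 4: bank1 row3 -> MISS (open row3); precharges=2
Acc 5: bank1 row2 -> MISS (open row2); precharges=3
Acc 6: bank1 row4 -> MISS (open row4); precharges=4
Acc 7: bank1 row3 -> MISS (open row3); precharges=5
Acc 8: bank0 row2 -> MISS (open row2); precharges=5
Acc 9: bank1 row0 -> MISS (open row0); precharges=6
Acc 10: bank1 row1 -> MISS (open row1); precharges=7
Acc 11: bank1 row4 -> MISS (open row4); precharges=8
Acc 12: bank1 row0 -> MISS (open row0); precharges=9
Acc 13: bank0 row2 -> HIT

Answer: 9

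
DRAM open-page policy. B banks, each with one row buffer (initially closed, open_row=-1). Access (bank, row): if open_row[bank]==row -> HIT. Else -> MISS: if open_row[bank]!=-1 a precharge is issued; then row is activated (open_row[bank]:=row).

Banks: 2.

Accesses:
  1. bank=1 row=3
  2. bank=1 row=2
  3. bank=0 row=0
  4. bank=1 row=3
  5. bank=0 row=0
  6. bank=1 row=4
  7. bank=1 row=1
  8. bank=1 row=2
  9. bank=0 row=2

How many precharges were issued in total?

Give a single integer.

Acc 1: bank1 row3 -> MISS (open row3); precharges=0
Acc 2: bank1 row2 -> MISS (open row2); precharges=1
Acc 3: bank0 row0 -> MISS (open row0); precharges=1
Acc 4: bank1 row3 -> MISS (open row3); precharges=2
Acc 5: bank0 row0 -> HIT
Acc 6: bank1 row4 -> MISS (open row4); precharges=3
Acc 7: bank1 row1 -> MISS (open row1); precharges=4
Acc 8: bank1 row2 -> MISS (open row2); precharges=5
Acc 9: bank0 row2 -> MISS (open row2); precharges=6

Answer: 6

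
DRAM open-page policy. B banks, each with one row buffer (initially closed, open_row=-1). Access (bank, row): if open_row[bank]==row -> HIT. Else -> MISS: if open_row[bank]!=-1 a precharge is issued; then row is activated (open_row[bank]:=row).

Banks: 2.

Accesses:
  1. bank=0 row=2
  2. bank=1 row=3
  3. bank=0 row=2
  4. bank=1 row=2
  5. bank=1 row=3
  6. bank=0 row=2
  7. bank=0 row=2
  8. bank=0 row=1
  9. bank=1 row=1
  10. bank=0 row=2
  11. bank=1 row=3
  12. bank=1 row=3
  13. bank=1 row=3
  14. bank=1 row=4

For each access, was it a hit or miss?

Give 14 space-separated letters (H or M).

Answer: M M H M M H H M M M M H H M

Derivation:
Acc 1: bank0 row2 -> MISS (open row2); precharges=0
Acc 2: bank1 row3 -> MISS (open row3); precharges=0
Acc 3: bank0 row2 -> HIT
Acc 4: bank1 row2 -> MISS (open row2); precharges=1
Acc 5: bank1 row3 -> MISS (open row3); precharges=2
Acc 6: bank0 row2 -> HIT
Acc 7: bank0 row2 -> HIT
Acc 8: bank0 row1 -> MISS (open row1); precharges=3
Acc 9: bank1 row1 -> MISS (open row1); precharges=4
Acc 10: bank0 row2 -> MISS (open row2); precharges=5
Acc 11: bank1 row3 -> MISS (open row3); precharges=6
Acc 12: bank1 row3 -> HIT
Acc 13: bank1 row3 -> HIT
Acc 14: bank1 row4 -> MISS (open row4); precharges=7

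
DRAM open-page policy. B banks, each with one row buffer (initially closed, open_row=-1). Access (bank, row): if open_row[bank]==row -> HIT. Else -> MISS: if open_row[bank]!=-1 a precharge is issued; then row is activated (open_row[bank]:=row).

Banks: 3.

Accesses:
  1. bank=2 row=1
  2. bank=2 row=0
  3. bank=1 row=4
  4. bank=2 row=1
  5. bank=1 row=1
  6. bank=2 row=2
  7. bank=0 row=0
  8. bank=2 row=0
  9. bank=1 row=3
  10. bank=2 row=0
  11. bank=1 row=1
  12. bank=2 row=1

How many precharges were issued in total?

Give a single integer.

Answer: 8

Derivation:
Acc 1: bank2 row1 -> MISS (open row1); precharges=0
Acc 2: bank2 row0 -> MISS (open row0); precharges=1
Acc 3: bank1 row4 -> MISS (open row4); precharges=1
Acc 4: bank2 row1 -> MISS (open row1); precharges=2
Acc 5: bank1 row1 -> MISS (open row1); precharges=3
Acc 6: bank2 row2 -> MISS (open row2); precharges=4
Acc 7: bank0 row0 -> MISS (open row0); precharges=4
Acc 8: bank2 row0 -> MISS (open row0); precharges=5
Acc 9: bank1 row3 -> MISS (open row3); precharges=6
Acc 10: bank2 row0 -> HIT
Acc 11: bank1 row1 -> MISS (open row1); precharges=7
Acc 12: bank2 row1 -> MISS (open row1); precharges=8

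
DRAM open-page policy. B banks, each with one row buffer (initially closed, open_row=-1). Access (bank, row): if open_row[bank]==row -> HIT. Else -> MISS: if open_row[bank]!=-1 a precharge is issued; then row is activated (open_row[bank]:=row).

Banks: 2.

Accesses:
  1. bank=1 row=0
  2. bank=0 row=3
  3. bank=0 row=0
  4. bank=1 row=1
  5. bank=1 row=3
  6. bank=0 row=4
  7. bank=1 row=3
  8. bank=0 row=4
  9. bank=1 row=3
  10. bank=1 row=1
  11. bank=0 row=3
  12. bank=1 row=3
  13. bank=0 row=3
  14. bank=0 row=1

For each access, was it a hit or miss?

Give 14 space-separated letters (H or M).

Answer: M M M M M M H H H M M M H M

Derivation:
Acc 1: bank1 row0 -> MISS (open row0); precharges=0
Acc 2: bank0 row3 -> MISS (open row3); precharges=0
Acc 3: bank0 row0 -> MISS (open row0); precharges=1
Acc 4: bank1 row1 -> MISS (open row1); precharges=2
Acc 5: bank1 row3 -> MISS (open row3); precharges=3
Acc 6: bank0 row4 -> MISS (open row4); precharges=4
Acc 7: bank1 row3 -> HIT
Acc 8: bank0 row4 -> HIT
Acc 9: bank1 row3 -> HIT
Acc 10: bank1 row1 -> MISS (open row1); precharges=5
Acc 11: bank0 row3 -> MISS (open row3); precharges=6
Acc 12: bank1 row3 -> MISS (open row3); precharges=7
Acc 13: bank0 row3 -> HIT
Acc 14: bank0 row1 -> MISS (open row1); precharges=8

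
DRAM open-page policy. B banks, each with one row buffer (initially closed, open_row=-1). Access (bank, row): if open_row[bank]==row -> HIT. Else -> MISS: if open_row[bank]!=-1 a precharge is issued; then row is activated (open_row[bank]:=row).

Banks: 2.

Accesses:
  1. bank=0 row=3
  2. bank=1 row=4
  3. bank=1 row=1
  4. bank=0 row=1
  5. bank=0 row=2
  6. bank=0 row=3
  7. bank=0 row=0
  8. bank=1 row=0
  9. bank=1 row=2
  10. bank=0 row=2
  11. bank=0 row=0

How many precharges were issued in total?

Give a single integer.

Answer: 9

Derivation:
Acc 1: bank0 row3 -> MISS (open row3); precharges=0
Acc 2: bank1 row4 -> MISS (open row4); precharges=0
Acc 3: bank1 row1 -> MISS (open row1); precharges=1
Acc 4: bank0 row1 -> MISS (open row1); precharges=2
Acc 5: bank0 row2 -> MISS (open row2); precharges=3
Acc 6: bank0 row3 -> MISS (open row3); precharges=4
Acc 7: bank0 row0 -> MISS (open row0); precharges=5
Acc 8: bank1 row0 -> MISS (open row0); precharges=6
Acc 9: bank1 row2 -> MISS (open row2); precharges=7
Acc 10: bank0 row2 -> MISS (open row2); precharges=8
Acc 11: bank0 row0 -> MISS (open row0); precharges=9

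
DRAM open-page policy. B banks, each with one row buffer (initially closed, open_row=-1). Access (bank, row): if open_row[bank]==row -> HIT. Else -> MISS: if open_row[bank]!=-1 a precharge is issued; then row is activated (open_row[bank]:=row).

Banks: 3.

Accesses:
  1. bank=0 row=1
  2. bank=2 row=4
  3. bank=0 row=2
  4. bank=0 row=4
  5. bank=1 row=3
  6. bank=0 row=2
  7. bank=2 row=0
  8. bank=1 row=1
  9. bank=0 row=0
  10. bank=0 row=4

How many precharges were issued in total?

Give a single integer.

Answer: 7

Derivation:
Acc 1: bank0 row1 -> MISS (open row1); precharges=0
Acc 2: bank2 row4 -> MISS (open row4); precharges=0
Acc 3: bank0 row2 -> MISS (open row2); precharges=1
Acc 4: bank0 row4 -> MISS (open row4); precharges=2
Acc 5: bank1 row3 -> MISS (open row3); precharges=2
Acc 6: bank0 row2 -> MISS (open row2); precharges=3
Acc 7: bank2 row0 -> MISS (open row0); precharges=4
Acc 8: bank1 row1 -> MISS (open row1); precharges=5
Acc 9: bank0 row0 -> MISS (open row0); precharges=6
Acc 10: bank0 row4 -> MISS (open row4); precharges=7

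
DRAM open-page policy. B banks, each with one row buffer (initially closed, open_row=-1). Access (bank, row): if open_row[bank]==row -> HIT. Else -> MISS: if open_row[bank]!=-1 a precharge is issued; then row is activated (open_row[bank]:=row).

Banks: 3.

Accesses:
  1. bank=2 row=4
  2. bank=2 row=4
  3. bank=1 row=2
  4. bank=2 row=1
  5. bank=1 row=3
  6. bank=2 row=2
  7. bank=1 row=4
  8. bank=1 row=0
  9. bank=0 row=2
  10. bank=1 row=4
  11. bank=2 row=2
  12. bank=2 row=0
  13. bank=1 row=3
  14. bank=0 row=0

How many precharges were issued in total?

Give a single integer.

Answer: 9

Derivation:
Acc 1: bank2 row4 -> MISS (open row4); precharges=0
Acc 2: bank2 row4 -> HIT
Acc 3: bank1 row2 -> MISS (open row2); precharges=0
Acc 4: bank2 row1 -> MISS (open row1); precharges=1
Acc 5: bank1 row3 -> MISS (open row3); precharges=2
Acc 6: bank2 row2 -> MISS (open row2); precharges=3
Acc 7: bank1 row4 -> MISS (open row4); precharges=4
Acc 8: bank1 row0 -> MISS (open row0); precharges=5
Acc 9: bank0 row2 -> MISS (open row2); precharges=5
Acc 10: bank1 row4 -> MISS (open row4); precharges=6
Acc 11: bank2 row2 -> HIT
Acc 12: bank2 row0 -> MISS (open row0); precharges=7
Acc 13: bank1 row3 -> MISS (open row3); precharges=8
Acc 14: bank0 row0 -> MISS (open row0); precharges=9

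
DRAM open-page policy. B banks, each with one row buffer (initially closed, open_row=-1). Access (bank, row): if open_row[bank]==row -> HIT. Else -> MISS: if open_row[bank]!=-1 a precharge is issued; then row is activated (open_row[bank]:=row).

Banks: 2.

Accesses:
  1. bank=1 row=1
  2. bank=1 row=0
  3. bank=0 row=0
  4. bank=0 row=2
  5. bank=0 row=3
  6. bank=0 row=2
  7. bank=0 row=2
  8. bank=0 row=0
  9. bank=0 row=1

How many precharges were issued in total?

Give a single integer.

Answer: 6

Derivation:
Acc 1: bank1 row1 -> MISS (open row1); precharges=0
Acc 2: bank1 row0 -> MISS (open row0); precharges=1
Acc 3: bank0 row0 -> MISS (open row0); precharges=1
Acc 4: bank0 row2 -> MISS (open row2); precharges=2
Acc 5: bank0 row3 -> MISS (open row3); precharges=3
Acc 6: bank0 row2 -> MISS (open row2); precharges=4
Acc 7: bank0 row2 -> HIT
Acc 8: bank0 row0 -> MISS (open row0); precharges=5
Acc 9: bank0 row1 -> MISS (open row1); precharges=6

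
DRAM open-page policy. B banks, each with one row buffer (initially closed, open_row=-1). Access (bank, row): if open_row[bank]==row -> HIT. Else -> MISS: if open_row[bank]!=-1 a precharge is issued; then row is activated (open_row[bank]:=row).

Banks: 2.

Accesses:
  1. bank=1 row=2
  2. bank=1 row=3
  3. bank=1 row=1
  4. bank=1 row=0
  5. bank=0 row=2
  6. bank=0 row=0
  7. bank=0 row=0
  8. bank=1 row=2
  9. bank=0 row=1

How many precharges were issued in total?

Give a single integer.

Acc 1: bank1 row2 -> MISS (open row2); precharges=0
Acc 2: bank1 row3 -> MISS (open row3); precharges=1
Acc 3: bank1 row1 -> MISS (open row1); precharges=2
Acc 4: bank1 row0 -> MISS (open row0); precharges=3
Acc 5: bank0 row2 -> MISS (open row2); precharges=3
Acc 6: bank0 row0 -> MISS (open row0); precharges=4
Acc 7: bank0 row0 -> HIT
Acc 8: bank1 row2 -> MISS (open row2); precharges=5
Acc 9: bank0 row1 -> MISS (open row1); precharges=6

Answer: 6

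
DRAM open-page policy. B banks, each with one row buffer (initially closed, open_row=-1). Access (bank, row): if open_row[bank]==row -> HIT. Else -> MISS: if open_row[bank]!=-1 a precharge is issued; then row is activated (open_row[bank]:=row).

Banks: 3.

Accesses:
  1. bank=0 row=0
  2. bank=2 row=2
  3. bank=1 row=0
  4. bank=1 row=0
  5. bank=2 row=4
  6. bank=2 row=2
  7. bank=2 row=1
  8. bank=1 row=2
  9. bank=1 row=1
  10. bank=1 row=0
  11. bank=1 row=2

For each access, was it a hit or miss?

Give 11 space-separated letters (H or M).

Acc 1: bank0 row0 -> MISS (open row0); precharges=0
Acc 2: bank2 row2 -> MISS (open row2); precharges=0
Acc 3: bank1 row0 -> MISS (open row0); precharges=0
Acc 4: bank1 row0 -> HIT
Acc 5: bank2 row4 -> MISS (open row4); precharges=1
Acc 6: bank2 row2 -> MISS (open row2); precharges=2
Acc 7: bank2 row1 -> MISS (open row1); precharges=3
Acc 8: bank1 row2 -> MISS (open row2); precharges=4
Acc 9: bank1 row1 -> MISS (open row1); precharges=5
Acc 10: bank1 row0 -> MISS (open row0); precharges=6
Acc 11: bank1 row2 -> MISS (open row2); precharges=7

Answer: M M M H M M M M M M M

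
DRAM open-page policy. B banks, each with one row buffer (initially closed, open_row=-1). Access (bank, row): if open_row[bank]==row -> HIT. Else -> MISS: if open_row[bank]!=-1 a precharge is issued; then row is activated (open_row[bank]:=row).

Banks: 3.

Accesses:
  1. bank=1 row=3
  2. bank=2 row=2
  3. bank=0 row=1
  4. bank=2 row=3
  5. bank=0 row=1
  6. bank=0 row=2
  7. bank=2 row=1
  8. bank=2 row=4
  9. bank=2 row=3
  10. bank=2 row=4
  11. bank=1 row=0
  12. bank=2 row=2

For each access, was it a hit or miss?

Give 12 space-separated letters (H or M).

Answer: M M M M H M M M M M M M

Derivation:
Acc 1: bank1 row3 -> MISS (open row3); precharges=0
Acc 2: bank2 row2 -> MISS (open row2); precharges=0
Acc 3: bank0 row1 -> MISS (open row1); precharges=0
Acc 4: bank2 row3 -> MISS (open row3); precharges=1
Acc 5: bank0 row1 -> HIT
Acc 6: bank0 row2 -> MISS (open row2); precharges=2
Acc 7: bank2 row1 -> MISS (open row1); precharges=3
Acc 8: bank2 row4 -> MISS (open row4); precharges=4
Acc 9: bank2 row3 -> MISS (open row3); precharges=5
Acc 10: bank2 row4 -> MISS (open row4); precharges=6
Acc 11: bank1 row0 -> MISS (open row0); precharges=7
Acc 12: bank2 row2 -> MISS (open row2); precharges=8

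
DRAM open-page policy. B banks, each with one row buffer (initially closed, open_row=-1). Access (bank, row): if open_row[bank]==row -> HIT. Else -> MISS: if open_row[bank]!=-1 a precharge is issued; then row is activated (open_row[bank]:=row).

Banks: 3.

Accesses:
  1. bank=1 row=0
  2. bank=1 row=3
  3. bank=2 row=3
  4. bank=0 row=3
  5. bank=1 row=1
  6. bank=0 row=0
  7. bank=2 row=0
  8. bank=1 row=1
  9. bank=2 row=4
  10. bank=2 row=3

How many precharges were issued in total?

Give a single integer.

Acc 1: bank1 row0 -> MISS (open row0); precharges=0
Acc 2: bank1 row3 -> MISS (open row3); precharges=1
Acc 3: bank2 row3 -> MISS (open row3); precharges=1
Acc 4: bank0 row3 -> MISS (open row3); precharges=1
Acc 5: bank1 row1 -> MISS (open row1); precharges=2
Acc 6: bank0 row0 -> MISS (open row0); precharges=3
Acc 7: bank2 row0 -> MISS (open row0); precharges=4
Acc 8: bank1 row1 -> HIT
Acc 9: bank2 row4 -> MISS (open row4); precharges=5
Acc 10: bank2 row3 -> MISS (open row3); precharges=6

Answer: 6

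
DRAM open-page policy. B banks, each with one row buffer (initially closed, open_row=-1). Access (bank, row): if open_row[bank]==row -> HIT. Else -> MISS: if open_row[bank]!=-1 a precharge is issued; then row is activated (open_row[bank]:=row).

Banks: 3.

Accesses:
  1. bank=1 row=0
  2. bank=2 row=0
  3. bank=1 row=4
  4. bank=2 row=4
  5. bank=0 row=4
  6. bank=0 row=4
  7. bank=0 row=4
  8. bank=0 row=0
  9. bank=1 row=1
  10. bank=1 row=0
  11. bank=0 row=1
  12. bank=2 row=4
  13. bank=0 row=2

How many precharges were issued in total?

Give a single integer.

Answer: 7

Derivation:
Acc 1: bank1 row0 -> MISS (open row0); precharges=0
Acc 2: bank2 row0 -> MISS (open row0); precharges=0
Acc 3: bank1 row4 -> MISS (open row4); precharges=1
Acc 4: bank2 row4 -> MISS (open row4); precharges=2
Acc 5: bank0 row4 -> MISS (open row4); precharges=2
Acc 6: bank0 row4 -> HIT
Acc 7: bank0 row4 -> HIT
Acc 8: bank0 row0 -> MISS (open row0); precharges=3
Acc 9: bank1 row1 -> MISS (open row1); precharges=4
Acc 10: bank1 row0 -> MISS (open row0); precharges=5
Acc 11: bank0 row1 -> MISS (open row1); precharges=6
Acc 12: bank2 row4 -> HIT
Acc 13: bank0 row2 -> MISS (open row2); precharges=7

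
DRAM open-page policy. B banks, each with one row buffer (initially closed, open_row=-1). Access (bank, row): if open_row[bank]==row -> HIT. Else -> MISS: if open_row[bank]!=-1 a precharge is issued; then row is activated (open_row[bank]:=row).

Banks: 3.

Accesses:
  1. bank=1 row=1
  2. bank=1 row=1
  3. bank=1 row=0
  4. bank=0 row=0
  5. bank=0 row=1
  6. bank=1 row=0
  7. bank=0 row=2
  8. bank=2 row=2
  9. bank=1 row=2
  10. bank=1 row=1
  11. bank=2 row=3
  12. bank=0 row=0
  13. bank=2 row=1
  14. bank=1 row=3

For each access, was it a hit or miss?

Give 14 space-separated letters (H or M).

Answer: M H M M M H M M M M M M M M

Derivation:
Acc 1: bank1 row1 -> MISS (open row1); precharges=0
Acc 2: bank1 row1 -> HIT
Acc 3: bank1 row0 -> MISS (open row0); precharges=1
Acc 4: bank0 row0 -> MISS (open row0); precharges=1
Acc 5: bank0 row1 -> MISS (open row1); precharges=2
Acc 6: bank1 row0 -> HIT
Acc 7: bank0 row2 -> MISS (open row2); precharges=3
Acc 8: bank2 row2 -> MISS (open row2); precharges=3
Acc 9: bank1 row2 -> MISS (open row2); precharges=4
Acc 10: bank1 row1 -> MISS (open row1); precharges=5
Acc 11: bank2 row3 -> MISS (open row3); precharges=6
Acc 12: bank0 row0 -> MISS (open row0); precharges=7
Acc 13: bank2 row1 -> MISS (open row1); precharges=8
Acc 14: bank1 row3 -> MISS (open row3); precharges=9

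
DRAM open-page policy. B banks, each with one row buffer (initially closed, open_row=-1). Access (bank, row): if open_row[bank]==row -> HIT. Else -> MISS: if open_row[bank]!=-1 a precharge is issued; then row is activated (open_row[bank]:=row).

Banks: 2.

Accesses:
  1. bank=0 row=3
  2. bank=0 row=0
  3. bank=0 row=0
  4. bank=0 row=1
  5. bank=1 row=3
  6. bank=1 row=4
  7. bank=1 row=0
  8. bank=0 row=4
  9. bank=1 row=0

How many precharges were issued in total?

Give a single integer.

Acc 1: bank0 row3 -> MISS (open row3); precharges=0
Acc 2: bank0 row0 -> MISS (open row0); precharges=1
Acc 3: bank0 row0 -> HIT
Acc 4: bank0 row1 -> MISS (open row1); precharges=2
Acc 5: bank1 row3 -> MISS (open row3); precharges=2
Acc 6: bank1 row4 -> MISS (open row4); precharges=3
Acc 7: bank1 row0 -> MISS (open row0); precharges=4
Acc 8: bank0 row4 -> MISS (open row4); precharges=5
Acc 9: bank1 row0 -> HIT

Answer: 5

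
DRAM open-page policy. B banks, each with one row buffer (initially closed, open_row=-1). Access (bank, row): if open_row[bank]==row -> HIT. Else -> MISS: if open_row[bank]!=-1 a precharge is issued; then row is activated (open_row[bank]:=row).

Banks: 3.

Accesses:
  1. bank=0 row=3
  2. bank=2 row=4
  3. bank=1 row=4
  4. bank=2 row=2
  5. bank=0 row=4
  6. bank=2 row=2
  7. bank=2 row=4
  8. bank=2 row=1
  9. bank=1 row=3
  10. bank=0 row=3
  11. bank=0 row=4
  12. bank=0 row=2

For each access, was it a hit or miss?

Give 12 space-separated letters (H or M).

Acc 1: bank0 row3 -> MISS (open row3); precharges=0
Acc 2: bank2 row4 -> MISS (open row4); precharges=0
Acc 3: bank1 row4 -> MISS (open row4); precharges=0
Acc 4: bank2 row2 -> MISS (open row2); precharges=1
Acc 5: bank0 row4 -> MISS (open row4); precharges=2
Acc 6: bank2 row2 -> HIT
Acc 7: bank2 row4 -> MISS (open row4); precharges=3
Acc 8: bank2 row1 -> MISS (open row1); precharges=4
Acc 9: bank1 row3 -> MISS (open row3); precharges=5
Acc 10: bank0 row3 -> MISS (open row3); precharges=6
Acc 11: bank0 row4 -> MISS (open row4); precharges=7
Acc 12: bank0 row2 -> MISS (open row2); precharges=8

Answer: M M M M M H M M M M M M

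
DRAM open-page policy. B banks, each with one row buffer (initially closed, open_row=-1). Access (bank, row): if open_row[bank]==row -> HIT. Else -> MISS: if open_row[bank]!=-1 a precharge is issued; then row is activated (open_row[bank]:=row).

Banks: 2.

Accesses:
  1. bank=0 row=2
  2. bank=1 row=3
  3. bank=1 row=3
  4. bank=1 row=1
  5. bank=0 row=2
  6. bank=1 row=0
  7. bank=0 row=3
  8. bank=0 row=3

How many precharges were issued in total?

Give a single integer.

Acc 1: bank0 row2 -> MISS (open row2); precharges=0
Acc 2: bank1 row3 -> MISS (open row3); precharges=0
Acc 3: bank1 row3 -> HIT
Acc 4: bank1 row1 -> MISS (open row1); precharges=1
Acc 5: bank0 row2 -> HIT
Acc 6: bank1 row0 -> MISS (open row0); precharges=2
Acc 7: bank0 row3 -> MISS (open row3); precharges=3
Acc 8: bank0 row3 -> HIT

Answer: 3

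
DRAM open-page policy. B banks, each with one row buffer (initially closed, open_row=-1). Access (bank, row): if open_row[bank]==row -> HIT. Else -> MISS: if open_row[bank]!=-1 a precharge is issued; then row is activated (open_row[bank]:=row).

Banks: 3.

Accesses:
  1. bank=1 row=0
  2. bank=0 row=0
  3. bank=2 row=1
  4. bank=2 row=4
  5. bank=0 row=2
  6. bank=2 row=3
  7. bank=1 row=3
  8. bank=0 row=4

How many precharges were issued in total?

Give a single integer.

Acc 1: bank1 row0 -> MISS (open row0); precharges=0
Acc 2: bank0 row0 -> MISS (open row0); precharges=0
Acc 3: bank2 row1 -> MISS (open row1); precharges=0
Acc 4: bank2 row4 -> MISS (open row4); precharges=1
Acc 5: bank0 row2 -> MISS (open row2); precharges=2
Acc 6: bank2 row3 -> MISS (open row3); precharges=3
Acc 7: bank1 row3 -> MISS (open row3); precharges=4
Acc 8: bank0 row4 -> MISS (open row4); precharges=5

Answer: 5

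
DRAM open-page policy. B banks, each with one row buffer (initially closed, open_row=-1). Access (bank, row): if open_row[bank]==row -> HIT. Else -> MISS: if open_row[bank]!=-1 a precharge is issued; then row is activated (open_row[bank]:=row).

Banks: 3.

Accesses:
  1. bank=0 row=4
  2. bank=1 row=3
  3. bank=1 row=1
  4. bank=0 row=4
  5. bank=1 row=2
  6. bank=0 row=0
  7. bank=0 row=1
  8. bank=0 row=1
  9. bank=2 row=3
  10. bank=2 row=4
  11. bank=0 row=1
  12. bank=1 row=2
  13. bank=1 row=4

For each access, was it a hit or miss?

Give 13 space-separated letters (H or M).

Answer: M M M H M M M H M M H H M

Derivation:
Acc 1: bank0 row4 -> MISS (open row4); precharges=0
Acc 2: bank1 row3 -> MISS (open row3); precharges=0
Acc 3: bank1 row1 -> MISS (open row1); precharges=1
Acc 4: bank0 row4 -> HIT
Acc 5: bank1 row2 -> MISS (open row2); precharges=2
Acc 6: bank0 row0 -> MISS (open row0); precharges=3
Acc 7: bank0 row1 -> MISS (open row1); precharges=4
Acc 8: bank0 row1 -> HIT
Acc 9: bank2 row3 -> MISS (open row3); precharges=4
Acc 10: bank2 row4 -> MISS (open row4); precharges=5
Acc 11: bank0 row1 -> HIT
Acc 12: bank1 row2 -> HIT
Acc 13: bank1 row4 -> MISS (open row4); precharges=6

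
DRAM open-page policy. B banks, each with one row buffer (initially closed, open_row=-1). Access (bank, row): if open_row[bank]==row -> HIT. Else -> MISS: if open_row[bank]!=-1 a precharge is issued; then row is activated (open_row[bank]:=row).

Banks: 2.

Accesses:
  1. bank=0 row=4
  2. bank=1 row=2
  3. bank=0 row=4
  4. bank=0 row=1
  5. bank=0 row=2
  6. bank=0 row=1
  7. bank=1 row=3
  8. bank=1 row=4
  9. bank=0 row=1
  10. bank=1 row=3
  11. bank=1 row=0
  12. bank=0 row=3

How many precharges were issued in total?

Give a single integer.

Acc 1: bank0 row4 -> MISS (open row4); precharges=0
Acc 2: bank1 row2 -> MISS (open row2); precharges=0
Acc 3: bank0 row4 -> HIT
Acc 4: bank0 row1 -> MISS (open row1); precharges=1
Acc 5: bank0 row2 -> MISS (open row2); precharges=2
Acc 6: bank0 row1 -> MISS (open row1); precharges=3
Acc 7: bank1 row3 -> MISS (open row3); precharges=4
Acc 8: bank1 row4 -> MISS (open row4); precharges=5
Acc 9: bank0 row1 -> HIT
Acc 10: bank1 row3 -> MISS (open row3); precharges=6
Acc 11: bank1 row0 -> MISS (open row0); precharges=7
Acc 12: bank0 row3 -> MISS (open row3); precharges=8

Answer: 8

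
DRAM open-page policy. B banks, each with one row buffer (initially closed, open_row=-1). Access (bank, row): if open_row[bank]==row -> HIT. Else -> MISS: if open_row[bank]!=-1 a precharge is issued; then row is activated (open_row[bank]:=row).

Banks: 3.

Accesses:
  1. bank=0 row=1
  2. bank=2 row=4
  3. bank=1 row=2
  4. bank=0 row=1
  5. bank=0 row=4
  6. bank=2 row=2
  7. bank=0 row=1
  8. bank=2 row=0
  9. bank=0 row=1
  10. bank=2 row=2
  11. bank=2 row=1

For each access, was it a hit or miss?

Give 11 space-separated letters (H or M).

Acc 1: bank0 row1 -> MISS (open row1); precharges=0
Acc 2: bank2 row4 -> MISS (open row4); precharges=0
Acc 3: bank1 row2 -> MISS (open row2); precharges=0
Acc 4: bank0 row1 -> HIT
Acc 5: bank0 row4 -> MISS (open row4); precharges=1
Acc 6: bank2 row2 -> MISS (open row2); precharges=2
Acc 7: bank0 row1 -> MISS (open row1); precharges=3
Acc 8: bank2 row0 -> MISS (open row0); precharges=4
Acc 9: bank0 row1 -> HIT
Acc 10: bank2 row2 -> MISS (open row2); precharges=5
Acc 11: bank2 row1 -> MISS (open row1); precharges=6

Answer: M M M H M M M M H M M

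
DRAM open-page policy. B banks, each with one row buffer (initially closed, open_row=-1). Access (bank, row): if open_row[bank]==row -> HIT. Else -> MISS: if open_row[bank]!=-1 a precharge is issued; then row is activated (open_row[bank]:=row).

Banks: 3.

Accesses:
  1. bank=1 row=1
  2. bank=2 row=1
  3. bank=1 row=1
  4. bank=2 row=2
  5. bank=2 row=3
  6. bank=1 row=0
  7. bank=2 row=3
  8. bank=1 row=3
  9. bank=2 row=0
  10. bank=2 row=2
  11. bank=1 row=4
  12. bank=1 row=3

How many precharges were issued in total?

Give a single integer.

Answer: 8

Derivation:
Acc 1: bank1 row1 -> MISS (open row1); precharges=0
Acc 2: bank2 row1 -> MISS (open row1); precharges=0
Acc 3: bank1 row1 -> HIT
Acc 4: bank2 row2 -> MISS (open row2); precharges=1
Acc 5: bank2 row3 -> MISS (open row3); precharges=2
Acc 6: bank1 row0 -> MISS (open row0); precharges=3
Acc 7: bank2 row3 -> HIT
Acc 8: bank1 row3 -> MISS (open row3); precharges=4
Acc 9: bank2 row0 -> MISS (open row0); precharges=5
Acc 10: bank2 row2 -> MISS (open row2); precharges=6
Acc 11: bank1 row4 -> MISS (open row4); precharges=7
Acc 12: bank1 row3 -> MISS (open row3); precharges=8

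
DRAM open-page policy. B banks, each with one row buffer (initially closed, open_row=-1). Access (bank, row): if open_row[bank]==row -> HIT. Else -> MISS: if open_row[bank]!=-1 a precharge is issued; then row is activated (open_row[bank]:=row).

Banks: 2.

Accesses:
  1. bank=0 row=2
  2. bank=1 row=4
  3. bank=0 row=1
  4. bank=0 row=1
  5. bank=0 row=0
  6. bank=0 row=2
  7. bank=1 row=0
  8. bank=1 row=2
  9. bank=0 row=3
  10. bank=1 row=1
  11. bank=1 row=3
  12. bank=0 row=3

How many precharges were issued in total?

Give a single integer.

Answer: 8

Derivation:
Acc 1: bank0 row2 -> MISS (open row2); precharges=0
Acc 2: bank1 row4 -> MISS (open row4); precharges=0
Acc 3: bank0 row1 -> MISS (open row1); precharges=1
Acc 4: bank0 row1 -> HIT
Acc 5: bank0 row0 -> MISS (open row0); precharges=2
Acc 6: bank0 row2 -> MISS (open row2); precharges=3
Acc 7: bank1 row0 -> MISS (open row0); precharges=4
Acc 8: bank1 row2 -> MISS (open row2); precharges=5
Acc 9: bank0 row3 -> MISS (open row3); precharges=6
Acc 10: bank1 row1 -> MISS (open row1); precharges=7
Acc 11: bank1 row3 -> MISS (open row3); precharges=8
Acc 12: bank0 row3 -> HIT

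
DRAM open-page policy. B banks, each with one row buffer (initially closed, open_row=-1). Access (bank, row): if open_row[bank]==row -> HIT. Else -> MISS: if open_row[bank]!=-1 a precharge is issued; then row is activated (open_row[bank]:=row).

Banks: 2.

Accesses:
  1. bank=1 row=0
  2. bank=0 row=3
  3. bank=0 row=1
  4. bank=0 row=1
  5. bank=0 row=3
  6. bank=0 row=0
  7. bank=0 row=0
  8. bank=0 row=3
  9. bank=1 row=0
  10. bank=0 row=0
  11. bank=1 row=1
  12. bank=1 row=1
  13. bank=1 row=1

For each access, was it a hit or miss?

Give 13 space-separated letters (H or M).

Acc 1: bank1 row0 -> MISS (open row0); precharges=0
Acc 2: bank0 row3 -> MISS (open row3); precharges=0
Acc 3: bank0 row1 -> MISS (open row1); precharges=1
Acc 4: bank0 row1 -> HIT
Acc 5: bank0 row3 -> MISS (open row3); precharges=2
Acc 6: bank0 row0 -> MISS (open row0); precharges=3
Acc 7: bank0 row0 -> HIT
Acc 8: bank0 row3 -> MISS (open row3); precharges=4
Acc 9: bank1 row0 -> HIT
Acc 10: bank0 row0 -> MISS (open row0); precharges=5
Acc 11: bank1 row1 -> MISS (open row1); precharges=6
Acc 12: bank1 row1 -> HIT
Acc 13: bank1 row1 -> HIT

Answer: M M M H M M H M H M M H H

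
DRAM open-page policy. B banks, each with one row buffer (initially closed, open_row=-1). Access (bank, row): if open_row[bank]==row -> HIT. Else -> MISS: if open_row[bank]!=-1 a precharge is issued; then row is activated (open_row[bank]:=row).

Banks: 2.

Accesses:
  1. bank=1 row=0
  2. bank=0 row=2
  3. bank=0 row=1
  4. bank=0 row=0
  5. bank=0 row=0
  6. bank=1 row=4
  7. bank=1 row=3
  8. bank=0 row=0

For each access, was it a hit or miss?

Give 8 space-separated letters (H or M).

Acc 1: bank1 row0 -> MISS (open row0); precharges=0
Acc 2: bank0 row2 -> MISS (open row2); precharges=0
Acc 3: bank0 row1 -> MISS (open row1); precharges=1
Acc 4: bank0 row0 -> MISS (open row0); precharges=2
Acc 5: bank0 row0 -> HIT
Acc 6: bank1 row4 -> MISS (open row4); precharges=3
Acc 7: bank1 row3 -> MISS (open row3); precharges=4
Acc 8: bank0 row0 -> HIT

Answer: M M M M H M M H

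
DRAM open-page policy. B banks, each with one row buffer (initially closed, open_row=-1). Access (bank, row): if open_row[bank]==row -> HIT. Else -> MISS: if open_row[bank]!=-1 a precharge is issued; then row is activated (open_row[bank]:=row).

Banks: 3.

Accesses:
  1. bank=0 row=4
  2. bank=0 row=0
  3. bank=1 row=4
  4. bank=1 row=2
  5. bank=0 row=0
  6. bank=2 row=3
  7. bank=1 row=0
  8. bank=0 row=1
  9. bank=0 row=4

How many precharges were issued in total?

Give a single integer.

Answer: 5

Derivation:
Acc 1: bank0 row4 -> MISS (open row4); precharges=0
Acc 2: bank0 row0 -> MISS (open row0); precharges=1
Acc 3: bank1 row4 -> MISS (open row4); precharges=1
Acc 4: bank1 row2 -> MISS (open row2); precharges=2
Acc 5: bank0 row0 -> HIT
Acc 6: bank2 row3 -> MISS (open row3); precharges=2
Acc 7: bank1 row0 -> MISS (open row0); precharges=3
Acc 8: bank0 row1 -> MISS (open row1); precharges=4
Acc 9: bank0 row4 -> MISS (open row4); precharges=5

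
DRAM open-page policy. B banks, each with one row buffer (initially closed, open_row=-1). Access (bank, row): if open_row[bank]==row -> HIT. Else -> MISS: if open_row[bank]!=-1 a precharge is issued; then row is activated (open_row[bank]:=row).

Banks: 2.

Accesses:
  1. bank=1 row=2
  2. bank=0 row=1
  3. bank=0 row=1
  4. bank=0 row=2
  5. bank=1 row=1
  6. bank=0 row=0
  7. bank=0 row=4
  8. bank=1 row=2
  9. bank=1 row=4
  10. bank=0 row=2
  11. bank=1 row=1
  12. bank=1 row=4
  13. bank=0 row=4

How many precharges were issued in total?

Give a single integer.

Acc 1: bank1 row2 -> MISS (open row2); precharges=0
Acc 2: bank0 row1 -> MISS (open row1); precharges=0
Acc 3: bank0 row1 -> HIT
Acc 4: bank0 row2 -> MISS (open row2); precharges=1
Acc 5: bank1 row1 -> MISS (open row1); precharges=2
Acc 6: bank0 row0 -> MISS (open row0); precharges=3
Acc 7: bank0 row4 -> MISS (open row4); precharges=4
Acc 8: bank1 row2 -> MISS (open row2); precharges=5
Acc 9: bank1 row4 -> MISS (open row4); precharges=6
Acc 10: bank0 row2 -> MISS (open row2); precharges=7
Acc 11: bank1 row1 -> MISS (open row1); precharges=8
Acc 12: bank1 row4 -> MISS (open row4); precharges=9
Acc 13: bank0 row4 -> MISS (open row4); precharges=10

Answer: 10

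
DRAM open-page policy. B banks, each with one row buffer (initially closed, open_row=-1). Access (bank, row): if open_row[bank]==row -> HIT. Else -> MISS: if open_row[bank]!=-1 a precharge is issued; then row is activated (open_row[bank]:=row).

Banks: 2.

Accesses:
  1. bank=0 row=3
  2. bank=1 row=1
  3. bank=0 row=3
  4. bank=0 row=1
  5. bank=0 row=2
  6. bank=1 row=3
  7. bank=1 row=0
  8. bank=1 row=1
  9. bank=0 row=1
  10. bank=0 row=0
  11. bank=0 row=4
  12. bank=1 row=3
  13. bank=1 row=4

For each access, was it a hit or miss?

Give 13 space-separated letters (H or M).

Answer: M M H M M M M M M M M M M

Derivation:
Acc 1: bank0 row3 -> MISS (open row3); precharges=0
Acc 2: bank1 row1 -> MISS (open row1); precharges=0
Acc 3: bank0 row3 -> HIT
Acc 4: bank0 row1 -> MISS (open row1); precharges=1
Acc 5: bank0 row2 -> MISS (open row2); precharges=2
Acc 6: bank1 row3 -> MISS (open row3); precharges=3
Acc 7: bank1 row0 -> MISS (open row0); precharges=4
Acc 8: bank1 row1 -> MISS (open row1); precharges=5
Acc 9: bank0 row1 -> MISS (open row1); precharges=6
Acc 10: bank0 row0 -> MISS (open row0); precharges=7
Acc 11: bank0 row4 -> MISS (open row4); precharges=8
Acc 12: bank1 row3 -> MISS (open row3); precharges=9
Acc 13: bank1 row4 -> MISS (open row4); precharges=10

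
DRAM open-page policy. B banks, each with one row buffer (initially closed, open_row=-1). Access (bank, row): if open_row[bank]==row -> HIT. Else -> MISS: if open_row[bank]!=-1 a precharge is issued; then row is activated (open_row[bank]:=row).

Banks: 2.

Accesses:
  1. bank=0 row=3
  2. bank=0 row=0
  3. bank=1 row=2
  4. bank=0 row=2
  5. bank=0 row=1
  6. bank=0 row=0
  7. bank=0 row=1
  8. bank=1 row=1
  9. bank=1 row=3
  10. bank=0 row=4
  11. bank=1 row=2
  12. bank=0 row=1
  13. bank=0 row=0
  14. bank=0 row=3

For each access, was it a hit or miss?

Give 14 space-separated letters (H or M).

Answer: M M M M M M M M M M M M M M

Derivation:
Acc 1: bank0 row3 -> MISS (open row3); precharges=0
Acc 2: bank0 row0 -> MISS (open row0); precharges=1
Acc 3: bank1 row2 -> MISS (open row2); precharges=1
Acc 4: bank0 row2 -> MISS (open row2); precharges=2
Acc 5: bank0 row1 -> MISS (open row1); precharges=3
Acc 6: bank0 row0 -> MISS (open row0); precharges=4
Acc 7: bank0 row1 -> MISS (open row1); precharges=5
Acc 8: bank1 row1 -> MISS (open row1); precharges=6
Acc 9: bank1 row3 -> MISS (open row3); precharges=7
Acc 10: bank0 row4 -> MISS (open row4); precharges=8
Acc 11: bank1 row2 -> MISS (open row2); precharges=9
Acc 12: bank0 row1 -> MISS (open row1); precharges=10
Acc 13: bank0 row0 -> MISS (open row0); precharges=11
Acc 14: bank0 row3 -> MISS (open row3); precharges=12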